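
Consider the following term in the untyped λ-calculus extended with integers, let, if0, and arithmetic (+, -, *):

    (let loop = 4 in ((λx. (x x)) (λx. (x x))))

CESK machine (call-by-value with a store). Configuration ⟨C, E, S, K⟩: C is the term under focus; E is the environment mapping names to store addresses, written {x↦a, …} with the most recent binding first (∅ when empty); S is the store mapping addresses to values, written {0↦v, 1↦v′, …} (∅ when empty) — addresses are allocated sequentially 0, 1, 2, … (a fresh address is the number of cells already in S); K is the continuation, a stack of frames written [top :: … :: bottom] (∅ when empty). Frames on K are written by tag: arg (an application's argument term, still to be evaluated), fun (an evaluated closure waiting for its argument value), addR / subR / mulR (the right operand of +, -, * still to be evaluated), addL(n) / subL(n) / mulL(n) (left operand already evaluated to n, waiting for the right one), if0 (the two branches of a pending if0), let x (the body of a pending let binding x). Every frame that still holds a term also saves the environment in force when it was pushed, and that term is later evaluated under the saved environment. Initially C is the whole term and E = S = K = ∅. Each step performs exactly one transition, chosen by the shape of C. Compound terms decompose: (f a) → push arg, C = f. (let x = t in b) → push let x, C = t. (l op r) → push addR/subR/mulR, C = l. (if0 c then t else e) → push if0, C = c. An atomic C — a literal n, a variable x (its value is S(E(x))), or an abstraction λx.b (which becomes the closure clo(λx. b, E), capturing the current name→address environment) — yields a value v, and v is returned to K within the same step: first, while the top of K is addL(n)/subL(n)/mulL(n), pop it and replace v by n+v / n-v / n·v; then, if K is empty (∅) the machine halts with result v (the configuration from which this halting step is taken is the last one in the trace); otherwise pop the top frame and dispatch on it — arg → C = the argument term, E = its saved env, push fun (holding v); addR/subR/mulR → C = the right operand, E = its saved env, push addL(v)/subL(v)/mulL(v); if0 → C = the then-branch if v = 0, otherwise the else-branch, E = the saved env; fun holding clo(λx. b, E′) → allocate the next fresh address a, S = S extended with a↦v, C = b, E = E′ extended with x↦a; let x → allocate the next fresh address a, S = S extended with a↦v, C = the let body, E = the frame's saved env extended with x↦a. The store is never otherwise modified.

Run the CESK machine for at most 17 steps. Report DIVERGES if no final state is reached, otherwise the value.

t=0: ⟨C=(let loop = 4 in ((λx. (x x)) (λx. (x x)))); E=∅; S=∅; K=∅⟩
t=1: ⟨C=4; E=∅; S=∅; K=[let loop]⟩
t=2: ⟨C=((λx. (x x)) (λx. (x x))); E={loop↦0}; S={0↦4}; K=∅⟩
t=3: ⟨C=(λx. (x x)); E={loop↦0}; S={0↦4}; K=[arg]⟩
t=4: ⟨C=(λx. (x x)); E={loop↦0}; S={0↦4}; K=[fun]⟩
t=5: ⟨C=(x x); E={x↦1, loop↦0}; S={0↦4, 1↦clo(λx. (x x), {loop↦0})}; K=∅⟩
t=6: ⟨C=x; E={x↦1, loop↦0}; S={0↦4, 1↦clo(λx. (x x), {loop↦0})}; K=[arg]⟩
t=7: ⟨C=x; E={x↦1, loop↦0}; S={0↦4, 1↦clo(λx. (x x), {loop↦0})}; K=[fun]⟩
t=8: ⟨C=(x x); E={x↦2, loop↦0}; S={0↦4, 1↦clo(λx. (x x), {loop↦0}), 2↦clo(λx. (x x), {loop↦0})}; K=∅⟩
t=9: ⟨C=x; E={x↦2, loop↦0}; S={0↦4, 1↦clo(λx. (x x), {loop↦0}), 2↦clo(λx. (x x), {loop↦0})}; K=[arg]⟩
t=10: ⟨C=x; E={x↦2, loop↦0}; S={0↦4, 1↦clo(λx. (x x), {loop↦0}), 2↦clo(λx. (x x), {loop↦0})}; K=[fun]⟩
t=11: ⟨C=(x x); E={x↦3, loop↦0}; S={0↦4, 1↦clo(λx. (x x), {loop↦0}), 2↦clo(λx. (x x), {loop↦0}), 3↦clo(λx. (x x), {loop↦0})}; K=∅⟩
t=12: ⟨C=x; E={x↦3, loop↦0}; S={0↦4, 1↦clo(λx. (x x), {loop↦0}), 2↦clo(λx. (x x), {loop↦0}), 3↦clo(λx. (x x), {loop↦0})}; K=[arg]⟩
t=13: ⟨C=x; E={x↦3, loop↦0}; S={0↦4, 1↦clo(λx. (x x), {loop↦0}), 2↦clo(λx. (x x), {loop↦0}), 3↦clo(λx. (x x), {loop↦0})}; K=[fun]⟩
t=14: ⟨C=(x x); E={x↦4, loop↦0}; S={0↦4, 1↦clo(λx. (x x), {loop↦0}), 2↦clo(λx. (x x), {loop↦0}), 3↦clo(λx. (x x), {loop↦0}), 4↦clo(λx. (x x), {loop↦0})}; K=∅⟩
t=15: ⟨C=x; E={x↦4, loop↦0}; S={0↦4, 1↦clo(λx. (x x), {loop↦0}), 2↦clo(λx. (x x), {loop↦0}), 3↦clo(λx. (x x), {loop↦0}), 4↦clo(λx. (x x), {loop↦0})}; K=[arg]⟩
t=16: ⟨C=x; E={x↦4, loop↦0}; S={0↦4, 1↦clo(λx. (x x), {loop↦0}), 2↦clo(λx. (x x), {loop↦0}), 3↦clo(λx. (x x), {loop↦0}), 4↦clo(λx. (x x), {loop↦0})}; K=[fun]⟩
t=17: ⟨C=(x x); E={x↦5, loop↦0}; S={0↦4, 1↦clo(λx. (x x), {loop↦0}), 2↦clo(λx. (x x), {loop↦0}), 3↦clo(λx. (x x), {loop↦0}), 4↦clo(λx. (x x), {loop↦0}), 5↦clo(λx. (x x), {loop↦0})}; K=∅⟩
→ 17 transitions taken and the configuration is still not final: no result within 17 steps

Answer: DIVERGES (no final state within 17 steps)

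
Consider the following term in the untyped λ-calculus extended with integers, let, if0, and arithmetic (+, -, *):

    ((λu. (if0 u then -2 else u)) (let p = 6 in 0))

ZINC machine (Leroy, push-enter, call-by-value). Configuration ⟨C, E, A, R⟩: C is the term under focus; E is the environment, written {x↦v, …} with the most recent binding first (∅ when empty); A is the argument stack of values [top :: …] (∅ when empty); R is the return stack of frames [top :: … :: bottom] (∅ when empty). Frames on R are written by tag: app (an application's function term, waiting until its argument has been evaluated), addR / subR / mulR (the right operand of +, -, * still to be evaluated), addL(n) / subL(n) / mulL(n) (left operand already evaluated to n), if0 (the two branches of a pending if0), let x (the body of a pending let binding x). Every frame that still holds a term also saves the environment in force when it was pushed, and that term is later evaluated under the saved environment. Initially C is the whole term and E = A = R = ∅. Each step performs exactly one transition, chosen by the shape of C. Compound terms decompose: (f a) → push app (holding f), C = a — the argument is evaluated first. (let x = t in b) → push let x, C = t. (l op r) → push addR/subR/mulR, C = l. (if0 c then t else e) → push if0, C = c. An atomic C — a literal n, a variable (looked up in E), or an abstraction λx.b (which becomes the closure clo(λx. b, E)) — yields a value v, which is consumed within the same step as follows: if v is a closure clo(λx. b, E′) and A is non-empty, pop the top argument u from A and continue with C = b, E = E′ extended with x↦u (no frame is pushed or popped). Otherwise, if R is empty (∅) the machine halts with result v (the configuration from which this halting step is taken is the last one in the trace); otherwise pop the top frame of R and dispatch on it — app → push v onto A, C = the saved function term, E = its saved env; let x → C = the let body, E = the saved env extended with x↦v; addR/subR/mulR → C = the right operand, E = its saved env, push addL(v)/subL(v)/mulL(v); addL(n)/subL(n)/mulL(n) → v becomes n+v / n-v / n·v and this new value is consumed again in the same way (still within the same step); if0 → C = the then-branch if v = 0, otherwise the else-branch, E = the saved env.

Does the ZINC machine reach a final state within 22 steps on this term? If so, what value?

0. <C=((λu. (if0 u then -2 else u)) (let p = 6 in 0)), E=∅, A=∅, R=∅>
1. <C=(let p = 6 in 0), E=∅, A=∅, R=[app]>
2. <C=6, E=∅, A=∅, R=[let p :: app]>
3. <C=0, E={p↦6}, A=∅, R=[app]>
4. <C=(λu. (if0 u then -2 else u)), E=∅, A=[0], R=∅>
5. <C=(if0 u then -2 else u), E={u↦0}, A=∅, R=∅>
6. <C=u, E={u↦0}, A=∅, R=[if0]>
7. <C=-2, E={u↦0}, A=∅, R=∅>
→ final value -2

Answer: -2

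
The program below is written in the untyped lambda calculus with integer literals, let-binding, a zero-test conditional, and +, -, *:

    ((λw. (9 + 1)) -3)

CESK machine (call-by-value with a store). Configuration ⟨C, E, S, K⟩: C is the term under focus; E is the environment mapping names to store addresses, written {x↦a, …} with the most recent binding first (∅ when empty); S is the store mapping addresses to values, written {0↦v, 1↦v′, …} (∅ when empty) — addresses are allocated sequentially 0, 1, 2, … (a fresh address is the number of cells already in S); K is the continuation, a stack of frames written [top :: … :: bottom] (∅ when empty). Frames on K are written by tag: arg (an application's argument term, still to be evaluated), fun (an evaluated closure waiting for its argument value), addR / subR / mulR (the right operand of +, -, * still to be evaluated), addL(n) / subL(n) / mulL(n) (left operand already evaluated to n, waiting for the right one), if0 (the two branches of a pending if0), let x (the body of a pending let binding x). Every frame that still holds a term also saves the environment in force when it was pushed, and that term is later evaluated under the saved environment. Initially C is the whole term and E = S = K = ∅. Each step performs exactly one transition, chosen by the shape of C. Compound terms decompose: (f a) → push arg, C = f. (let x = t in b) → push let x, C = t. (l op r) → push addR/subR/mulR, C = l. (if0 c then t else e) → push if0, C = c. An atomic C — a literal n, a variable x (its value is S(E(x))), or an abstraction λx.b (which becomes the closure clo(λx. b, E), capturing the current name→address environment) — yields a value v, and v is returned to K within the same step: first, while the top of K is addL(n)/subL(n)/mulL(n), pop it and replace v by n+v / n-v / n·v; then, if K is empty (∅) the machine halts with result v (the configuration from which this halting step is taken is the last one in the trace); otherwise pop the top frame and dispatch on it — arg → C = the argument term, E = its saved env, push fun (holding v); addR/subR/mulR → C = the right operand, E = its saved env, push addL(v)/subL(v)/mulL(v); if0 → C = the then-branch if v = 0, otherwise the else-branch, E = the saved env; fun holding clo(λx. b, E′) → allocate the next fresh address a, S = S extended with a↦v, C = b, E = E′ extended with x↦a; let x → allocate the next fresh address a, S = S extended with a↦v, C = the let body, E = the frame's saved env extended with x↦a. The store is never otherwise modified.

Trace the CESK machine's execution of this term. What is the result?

Answer: 10

Derivation:
t=0: <C=((λw. (9 + 1)) -3), E=∅, S=∅, K=∅>
t=1: <C=(λw. (9 + 1)), E=∅, S=∅, K=[arg]>
t=2: <C=-3, E=∅, S=∅, K=[fun]>
t=3: <C=(9 + 1), E={w↦0}, S={0↦-3}, K=∅>
t=4: <C=9, E={w↦0}, S={0↦-3}, K=[addR]>
t=5: <C=1, E={w↦0}, S={0↦-3}, K=[addL(9)]>
→ final value 10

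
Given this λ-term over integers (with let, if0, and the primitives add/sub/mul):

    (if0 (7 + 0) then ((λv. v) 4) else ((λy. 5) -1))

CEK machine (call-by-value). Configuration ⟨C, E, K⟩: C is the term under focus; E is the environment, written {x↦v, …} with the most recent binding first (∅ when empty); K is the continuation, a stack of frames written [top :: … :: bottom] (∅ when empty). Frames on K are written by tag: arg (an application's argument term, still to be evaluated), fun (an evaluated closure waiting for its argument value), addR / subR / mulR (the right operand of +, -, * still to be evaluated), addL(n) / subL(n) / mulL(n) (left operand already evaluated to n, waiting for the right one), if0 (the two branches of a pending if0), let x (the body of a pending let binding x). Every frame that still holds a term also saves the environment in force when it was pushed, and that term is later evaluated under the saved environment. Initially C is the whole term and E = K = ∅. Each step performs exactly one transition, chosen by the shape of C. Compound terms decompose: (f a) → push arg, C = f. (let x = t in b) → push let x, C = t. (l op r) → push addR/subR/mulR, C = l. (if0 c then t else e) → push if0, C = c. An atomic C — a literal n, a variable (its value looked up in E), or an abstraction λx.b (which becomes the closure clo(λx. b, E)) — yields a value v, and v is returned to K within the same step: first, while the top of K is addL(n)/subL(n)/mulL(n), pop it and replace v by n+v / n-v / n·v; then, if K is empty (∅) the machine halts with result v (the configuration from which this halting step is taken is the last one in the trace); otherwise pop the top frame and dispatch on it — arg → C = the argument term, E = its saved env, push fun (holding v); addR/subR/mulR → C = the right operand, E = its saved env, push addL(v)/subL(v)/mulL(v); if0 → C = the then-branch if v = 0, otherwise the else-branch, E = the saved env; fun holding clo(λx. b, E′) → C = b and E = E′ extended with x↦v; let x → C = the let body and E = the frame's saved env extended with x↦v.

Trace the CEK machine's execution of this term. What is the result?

[0] ⟨C=(if0 (7 + 0) then ((λv. v) 4) else ((λy. 5) -1)); E=∅; K=∅⟩
[1] ⟨C=(7 + 0); E=∅; K=[if0]⟩
[2] ⟨C=7; E=∅; K=[addR :: if0]⟩
[3] ⟨C=0; E=∅; K=[addL(7) :: if0]⟩
[4] ⟨C=((λy. 5) -1); E=∅; K=∅⟩
[5] ⟨C=(λy. 5); E=∅; K=[arg]⟩
[6] ⟨C=-1; E=∅; K=[fun]⟩
[7] ⟨C=5; E={y↦-1}; K=∅⟩
→ final value 5

Answer: 5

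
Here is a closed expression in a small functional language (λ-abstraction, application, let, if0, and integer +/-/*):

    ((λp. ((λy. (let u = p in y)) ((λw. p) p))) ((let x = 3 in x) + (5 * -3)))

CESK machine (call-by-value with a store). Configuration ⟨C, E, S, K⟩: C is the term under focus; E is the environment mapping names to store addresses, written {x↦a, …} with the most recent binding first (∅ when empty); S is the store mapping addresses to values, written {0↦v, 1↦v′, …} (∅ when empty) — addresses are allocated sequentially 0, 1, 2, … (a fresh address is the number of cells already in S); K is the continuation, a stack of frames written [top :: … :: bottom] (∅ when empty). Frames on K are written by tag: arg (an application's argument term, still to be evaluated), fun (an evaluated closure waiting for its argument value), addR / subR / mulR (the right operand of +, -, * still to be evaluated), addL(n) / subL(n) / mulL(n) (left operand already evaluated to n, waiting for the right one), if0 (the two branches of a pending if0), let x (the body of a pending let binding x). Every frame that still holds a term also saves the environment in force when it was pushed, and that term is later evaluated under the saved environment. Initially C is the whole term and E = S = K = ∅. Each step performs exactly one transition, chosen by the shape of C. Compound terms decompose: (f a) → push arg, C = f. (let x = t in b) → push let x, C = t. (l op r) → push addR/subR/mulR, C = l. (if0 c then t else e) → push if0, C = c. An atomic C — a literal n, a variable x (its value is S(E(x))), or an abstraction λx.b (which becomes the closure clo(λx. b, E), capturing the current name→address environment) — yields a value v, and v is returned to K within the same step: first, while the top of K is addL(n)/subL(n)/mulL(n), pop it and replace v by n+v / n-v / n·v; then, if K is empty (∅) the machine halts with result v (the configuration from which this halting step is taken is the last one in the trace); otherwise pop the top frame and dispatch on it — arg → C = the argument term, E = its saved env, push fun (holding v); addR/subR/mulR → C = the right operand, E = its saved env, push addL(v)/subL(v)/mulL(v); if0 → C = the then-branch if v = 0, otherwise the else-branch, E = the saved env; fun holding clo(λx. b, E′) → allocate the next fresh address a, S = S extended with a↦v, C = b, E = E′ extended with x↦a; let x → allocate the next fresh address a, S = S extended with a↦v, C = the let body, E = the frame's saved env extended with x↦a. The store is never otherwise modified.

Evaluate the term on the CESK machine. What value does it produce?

t=0: <C=((λp. ((λy. (let u = p in y)) ((λw. p) p))) ((let x = 3 in x) + (5 * -3))), E=∅, S=∅, K=∅>
t=1: <C=(λp. ((λy. (let u = p in y)) ((λw. p) p))), E=∅, S=∅, K=[arg]>
t=2: <C=((let x = 3 in x) + (5 * -3)), E=∅, S=∅, K=[fun]>
t=3: <C=(let x = 3 in x), E=∅, S=∅, K=[addR :: fun]>
t=4: <C=3, E=∅, S=∅, K=[let x :: addR :: fun]>
t=5: <C=x, E={x↦0}, S={0↦3}, K=[addR :: fun]>
t=6: <C=(5 * -3), E=∅, S={0↦3}, K=[addL(3) :: fun]>
t=7: <C=5, E=∅, S={0↦3}, K=[mulR :: addL(3) :: fun]>
t=8: <C=-3, E=∅, S={0↦3}, K=[mulL(5) :: addL(3) :: fun]>
t=9: <C=((λy. (let u = p in y)) ((λw. p) p)), E={p↦1}, S={0↦3, 1↦-12}, K=∅>
t=10: <C=(λy. (let u = p in y)), E={p↦1}, S={0↦3, 1↦-12}, K=[arg]>
t=11: <C=((λw. p) p), E={p↦1}, S={0↦3, 1↦-12}, K=[fun]>
t=12: <C=(λw. p), E={p↦1}, S={0↦3, 1↦-12}, K=[arg :: fun]>
t=13: <C=p, E={p↦1}, S={0↦3, 1↦-12}, K=[fun :: fun]>
t=14: <C=p, E={w↦2, p↦1}, S={0↦3, 1↦-12, 2↦-12}, K=[fun]>
t=15: <C=(let u = p in y), E={y↦3, p↦1}, S={0↦3, 1↦-12, 2↦-12, 3↦-12}, K=∅>
t=16: <C=p, E={y↦3, p↦1}, S={0↦3, 1↦-12, 2↦-12, 3↦-12}, K=[let u]>
t=17: <C=y, E={u↦4, y↦3, p↦1}, S={0↦3, 1↦-12, 2↦-12, 3↦-12, 4↦-12}, K=∅>
→ final value -12

Answer: -12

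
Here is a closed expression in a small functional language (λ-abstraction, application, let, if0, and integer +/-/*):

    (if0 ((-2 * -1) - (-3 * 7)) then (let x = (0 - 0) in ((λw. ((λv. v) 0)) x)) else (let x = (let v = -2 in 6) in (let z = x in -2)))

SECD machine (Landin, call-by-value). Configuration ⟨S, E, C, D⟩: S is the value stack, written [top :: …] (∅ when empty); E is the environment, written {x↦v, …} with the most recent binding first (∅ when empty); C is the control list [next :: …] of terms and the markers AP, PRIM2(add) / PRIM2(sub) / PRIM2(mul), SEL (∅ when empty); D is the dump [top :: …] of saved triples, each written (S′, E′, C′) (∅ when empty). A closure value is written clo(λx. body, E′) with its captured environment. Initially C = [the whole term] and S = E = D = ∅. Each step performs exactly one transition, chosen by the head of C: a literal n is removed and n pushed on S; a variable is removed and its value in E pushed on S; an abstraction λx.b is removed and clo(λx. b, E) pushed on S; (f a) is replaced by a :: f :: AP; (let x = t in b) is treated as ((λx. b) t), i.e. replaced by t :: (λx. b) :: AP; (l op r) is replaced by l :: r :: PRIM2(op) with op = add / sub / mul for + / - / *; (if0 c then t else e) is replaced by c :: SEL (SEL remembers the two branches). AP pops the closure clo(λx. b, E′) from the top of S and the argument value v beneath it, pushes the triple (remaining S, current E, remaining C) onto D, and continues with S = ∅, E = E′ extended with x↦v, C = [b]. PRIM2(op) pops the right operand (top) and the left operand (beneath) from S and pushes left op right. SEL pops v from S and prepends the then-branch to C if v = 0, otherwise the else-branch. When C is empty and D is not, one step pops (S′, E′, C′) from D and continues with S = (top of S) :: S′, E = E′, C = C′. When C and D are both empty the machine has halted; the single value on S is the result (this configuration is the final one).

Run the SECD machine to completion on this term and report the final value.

[0] ⟨S=∅; E=∅; C=[(if0 ((-2 * -1) - (-3 * 7)) then (let x = (0 - 0) in ((λw. ((λv. v) 0)) x)) else (let x = (let v = -2 in 6) in (let z = x in -2)))]; D=∅⟩
[1] ⟨S=∅; E=∅; C=[((-2 * -1) - (-3 * 7)) :: SEL]; D=∅⟩
[2] ⟨S=∅; E=∅; C=[(-2 * -1) :: (-3 * 7) :: PRIM2(sub) :: SEL]; D=∅⟩
[3] ⟨S=∅; E=∅; C=[-2 :: -1 :: PRIM2(mul) :: (-3 * 7) :: PRIM2(sub) :: SEL]; D=∅⟩
[4] ⟨S=[-2]; E=∅; C=[-1 :: PRIM2(mul) :: (-3 * 7) :: PRIM2(sub) :: SEL]; D=∅⟩
[5] ⟨S=[-1 :: -2]; E=∅; C=[PRIM2(mul) :: (-3 * 7) :: PRIM2(sub) :: SEL]; D=∅⟩
[6] ⟨S=[2]; E=∅; C=[(-3 * 7) :: PRIM2(sub) :: SEL]; D=∅⟩
[7] ⟨S=[2]; E=∅; C=[-3 :: 7 :: PRIM2(mul) :: PRIM2(sub) :: SEL]; D=∅⟩
[8] ⟨S=[-3 :: 2]; E=∅; C=[7 :: PRIM2(mul) :: PRIM2(sub) :: SEL]; D=∅⟩
[9] ⟨S=[7 :: -3 :: 2]; E=∅; C=[PRIM2(mul) :: PRIM2(sub) :: SEL]; D=∅⟩
[10] ⟨S=[-21 :: 2]; E=∅; C=[PRIM2(sub) :: SEL]; D=∅⟩
[11] ⟨S=[23]; E=∅; C=[SEL]; D=∅⟩
[12] ⟨S=∅; E=∅; C=[(let x = (let v = -2 in 6) in (let z = x in -2))]; D=∅⟩
[13] ⟨S=∅; E=∅; C=[(let v = -2 in 6) :: (λx. (let z = x in -2)) :: AP]; D=∅⟩
[14] ⟨S=∅; E=∅; C=[-2 :: (λv. 6) :: AP :: (λx. (let z = x in -2)) :: AP]; D=∅⟩
[15] ⟨S=[-2]; E=∅; C=[(λv. 6) :: AP :: (λx. (let z = x in -2)) :: AP]; D=∅⟩
[16] ⟨S=[clo(λv. 6, ∅) :: -2]; E=∅; C=[AP :: (λx. (let z = x in -2)) :: AP]; D=∅⟩
[17] ⟨S=∅; E={v↦-2}; C=[6]; D=[(∅, ∅, [(λx. (let z = x in -2)) :: AP])]⟩
[18] ⟨S=[6]; E={v↦-2}; C=∅; D=[(∅, ∅, [(λx. (let z = x in -2)) :: AP])]⟩
[19] ⟨S=[6]; E=∅; C=[(λx. (let z = x in -2)) :: AP]; D=∅⟩
[20] ⟨S=[clo(λx. (let z = x in -2), ∅) :: 6]; E=∅; C=[AP]; D=∅⟩
[21] ⟨S=∅; E={x↦6}; C=[(let z = x in -2)]; D=[(∅, ∅, ∅)]⟩
[22] ⟨S=∅; E={x↦6}; C=[x :: (λz. -2) :: AP]; D=[(∅, ∅, ∅)]⟩
[23] ⟨S=[6]; E={x↦6}; C=[(λz. -2) :: AP]; D=[(∅, ∅, ∅)]⟩
[24] ⟨S=[clo(λz. -2, {x↦6}) :: 6]; E={x↦6}; C=[AP]; D=[(∅, ∅, ∅)]⟩
[25] ⟨S=∅; E={z↦6, x↦6}; C=[-2]; D=[(∅, {x↦6}, ∅) :: (∅, ∅, ∅)]⟩
[26] ⟨S=[-2]; E={z↦6, x↦6}; C=∅; D=[(∅, {x↦6}, ∅) :: (∅, ∅, ∅)]⟩
[27] ⟨S=[-2]; E={x↦6}; C=∅; D=[(∅, ∅, ∅)]⟩
[28] ⟨S=[-2]; E=∅; C=∅; D=∅⟩
→ final value -2

Answer: -2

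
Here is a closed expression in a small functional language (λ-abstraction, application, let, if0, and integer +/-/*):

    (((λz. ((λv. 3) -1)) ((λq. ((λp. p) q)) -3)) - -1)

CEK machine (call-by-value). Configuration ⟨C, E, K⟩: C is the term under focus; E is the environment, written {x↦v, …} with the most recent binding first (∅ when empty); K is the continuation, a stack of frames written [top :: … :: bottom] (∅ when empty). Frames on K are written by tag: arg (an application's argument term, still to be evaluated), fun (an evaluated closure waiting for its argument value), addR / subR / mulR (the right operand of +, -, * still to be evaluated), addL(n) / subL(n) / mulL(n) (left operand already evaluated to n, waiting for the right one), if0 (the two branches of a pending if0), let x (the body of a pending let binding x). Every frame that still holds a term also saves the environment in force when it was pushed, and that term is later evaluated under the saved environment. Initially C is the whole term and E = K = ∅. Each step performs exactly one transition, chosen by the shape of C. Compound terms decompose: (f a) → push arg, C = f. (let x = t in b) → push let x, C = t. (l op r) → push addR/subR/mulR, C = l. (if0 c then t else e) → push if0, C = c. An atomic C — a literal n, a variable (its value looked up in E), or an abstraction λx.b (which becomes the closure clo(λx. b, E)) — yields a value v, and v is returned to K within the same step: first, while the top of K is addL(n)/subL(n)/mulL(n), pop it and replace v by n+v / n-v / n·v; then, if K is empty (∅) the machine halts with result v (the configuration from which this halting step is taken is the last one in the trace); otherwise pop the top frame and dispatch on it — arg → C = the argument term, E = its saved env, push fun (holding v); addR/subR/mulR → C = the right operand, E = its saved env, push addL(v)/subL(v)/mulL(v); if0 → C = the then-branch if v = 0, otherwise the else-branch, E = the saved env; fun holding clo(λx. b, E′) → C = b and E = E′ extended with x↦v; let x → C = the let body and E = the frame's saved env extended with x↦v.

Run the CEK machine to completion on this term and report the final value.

Answer: 4

Execution trace:
step 0: ⟨C=(((λz. ((λv. 3) -1)) ((λq. ((λp. p) q)) -3)) - -1); E=∅; K=∅⟩
step 1: ⟨C=((λz. ((λv. 3) -1)) ((λq. ((λp. p) q)) -3)); E=∅; K=[subR]⟩
step 2: ⟨C=(λz. ((λv. 3) -1)); E=∅; K=[arg :: subR]⟩
step 3: ⟨C=((λq. ((λp. p) q)) -3); E=∅; K=[fun :: subR]⟩
step 4: ⟨C=(λq. ((λp. p) q)); E=∅; K=[arg :: fun :: subR]⟩
step 5: ⟨C=-3; E=∅; K=[fun :: fun :: subR]⟩
step 6: ⟨C=((λp. p) q); E={q↦-3}; K=[fun :: subR]⟩
step 7: ⟨C=(λp. p); E={q↦-3}; K=[arg :: fun :: subR]⟩
step 8: ⟨C=q; E={q↦-3}; K=[fun :: fun :: subR]⟩
step 9: ⟨C=p; E={p↦-3, q↦-3}; K=[fun :: subR]⟩
step 10: ⟨C=((λv. 3) -1); E={z↦-3}; K=[subR]⟩
step 11: ⟨C=(λv. 3); E={z↦-3}; K=[arg :: subR]⟩
step 12: ⟨C=-1; E={z↦-3}; K=[fun :: subR]⟩
step 13: ⟨C=3; E={v↦-1, z↦-3}; K=[subR]⟩
step 14: ⟨C=-1; E=∅; K=[subL(3)]⟩
→ final value 4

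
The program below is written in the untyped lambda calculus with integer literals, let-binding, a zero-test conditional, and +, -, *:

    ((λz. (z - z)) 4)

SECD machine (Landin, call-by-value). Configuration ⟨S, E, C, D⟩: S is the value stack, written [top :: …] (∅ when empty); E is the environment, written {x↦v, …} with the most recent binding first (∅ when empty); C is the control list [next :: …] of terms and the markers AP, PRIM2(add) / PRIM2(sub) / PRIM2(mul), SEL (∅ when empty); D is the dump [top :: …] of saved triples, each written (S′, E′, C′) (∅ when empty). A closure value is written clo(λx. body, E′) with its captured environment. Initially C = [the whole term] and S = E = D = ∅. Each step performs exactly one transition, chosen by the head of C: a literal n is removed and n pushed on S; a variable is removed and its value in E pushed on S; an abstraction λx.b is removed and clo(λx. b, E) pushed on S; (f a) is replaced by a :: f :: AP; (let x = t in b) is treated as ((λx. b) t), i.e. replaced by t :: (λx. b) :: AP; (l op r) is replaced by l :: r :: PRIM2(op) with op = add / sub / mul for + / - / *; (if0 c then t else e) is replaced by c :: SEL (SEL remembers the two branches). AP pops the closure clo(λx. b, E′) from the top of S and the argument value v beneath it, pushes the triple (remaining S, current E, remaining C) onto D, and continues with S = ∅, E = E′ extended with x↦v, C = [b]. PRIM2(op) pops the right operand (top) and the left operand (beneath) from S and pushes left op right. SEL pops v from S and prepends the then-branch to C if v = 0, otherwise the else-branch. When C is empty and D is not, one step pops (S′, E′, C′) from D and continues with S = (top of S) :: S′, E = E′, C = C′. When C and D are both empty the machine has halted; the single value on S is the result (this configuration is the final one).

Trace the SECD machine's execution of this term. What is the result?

t=0: ⟨S=∅; E=∅; C=[((λz. (z - z)) 4)]; D=∅⟩
t=1: ⟨S=∅; E=∅; C=[4 :: (λz. (z - z)) :: AP]; D=∅⟩
t=2: ⟨S=[4]; E=∅; C=[(λz. (z - z)) :: AP]; D=∅⟩
t=3: ⟨S=[clo(λz. (z - z), ∅) :: 4]; E=∅; C=[AP]; D=∅⟩
t=4: ⟨S=∅; E={z↦4}; C=[(z - z)]; D=[(∅, ∅, ∅)]⟩
t=5: ⟨S=∅; E={z↦4}; C=[z :: z :: PRIM2(sub)]; D=[(∅, ∅, ∅)]⟩
t=6: ⟨S=[4]; E={z↦4}; C=[z :: PRIM2(sub)]; D=[(∅, ∅, ∅)]⟩
t=7: ⟨S=[4 :: 4]; E={z↦4}; C=[PRIM2(sub)]; D=[(∅, ∅, ∅)]⟩
t=8: ⟨S=[0]; E={z↦4}; C=∅; D=[(∅, ∅, ∅)]⟩
t=9: ⟨S=[0]; E=∅; C=∅; D=∅⟩
→ final value 0

Answer: 0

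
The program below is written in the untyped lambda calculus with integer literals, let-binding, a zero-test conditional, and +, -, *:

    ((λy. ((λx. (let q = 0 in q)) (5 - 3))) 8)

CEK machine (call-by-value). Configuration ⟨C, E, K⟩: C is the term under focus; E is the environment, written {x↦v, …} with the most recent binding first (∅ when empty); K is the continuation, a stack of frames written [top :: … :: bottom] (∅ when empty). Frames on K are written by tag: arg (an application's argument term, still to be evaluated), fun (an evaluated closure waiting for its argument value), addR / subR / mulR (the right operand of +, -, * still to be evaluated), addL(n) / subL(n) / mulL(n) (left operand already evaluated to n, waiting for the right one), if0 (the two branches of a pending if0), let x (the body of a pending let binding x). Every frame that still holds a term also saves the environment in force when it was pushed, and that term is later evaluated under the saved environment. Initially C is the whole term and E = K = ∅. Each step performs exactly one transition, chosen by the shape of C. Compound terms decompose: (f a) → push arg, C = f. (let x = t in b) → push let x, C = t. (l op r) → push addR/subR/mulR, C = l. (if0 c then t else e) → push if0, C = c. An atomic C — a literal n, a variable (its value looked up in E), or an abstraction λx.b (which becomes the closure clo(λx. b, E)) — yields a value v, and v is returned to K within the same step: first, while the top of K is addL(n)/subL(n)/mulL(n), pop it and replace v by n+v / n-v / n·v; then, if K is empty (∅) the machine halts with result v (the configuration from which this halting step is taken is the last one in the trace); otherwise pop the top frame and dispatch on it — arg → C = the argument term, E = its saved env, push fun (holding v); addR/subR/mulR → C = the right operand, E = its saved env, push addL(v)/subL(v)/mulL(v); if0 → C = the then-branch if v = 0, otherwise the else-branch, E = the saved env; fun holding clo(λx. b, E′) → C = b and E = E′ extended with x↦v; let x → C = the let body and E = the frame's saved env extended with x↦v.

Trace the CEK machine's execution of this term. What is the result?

step 0: [C=((λy. ((λx. (let q = 0 in q)) (5 - 3))) 8) | E=∅ | K=∅]
step 1: [C=(λy. ((λx. (let q = 0 in q)) (5 - 3))) | E=∅ | K=[arg]]
step 2: [C=8 | E=∅ | K=[fun]]
step 3: [C=((λx. (let q = 0 in q)) (5 - 3)) | E={y↦8} | K=∅]
step 4: [C=(λx. (let q = 0 in q)) | E={y↦8} | K=[arg]]
step 5: [C=(5 - 3) | E={y↦8} | K=[fun]]
step 6: [C=5 | E={y↦8} | K=[subR :: fun]]
step 7: [C=3 | E={y↦8} | K=[subL(5) :: fun]]
step 8: [C=(let q = 0 in q) | E={x↦2, y↦8} | K=∅]
step 9: [C=0 | E={x↦2, y↦8} | K=[let q]]
step 10: [C=q | E={q↦0, x↦2, y↦8} | K=∅]
→ final value 0

Answer: 0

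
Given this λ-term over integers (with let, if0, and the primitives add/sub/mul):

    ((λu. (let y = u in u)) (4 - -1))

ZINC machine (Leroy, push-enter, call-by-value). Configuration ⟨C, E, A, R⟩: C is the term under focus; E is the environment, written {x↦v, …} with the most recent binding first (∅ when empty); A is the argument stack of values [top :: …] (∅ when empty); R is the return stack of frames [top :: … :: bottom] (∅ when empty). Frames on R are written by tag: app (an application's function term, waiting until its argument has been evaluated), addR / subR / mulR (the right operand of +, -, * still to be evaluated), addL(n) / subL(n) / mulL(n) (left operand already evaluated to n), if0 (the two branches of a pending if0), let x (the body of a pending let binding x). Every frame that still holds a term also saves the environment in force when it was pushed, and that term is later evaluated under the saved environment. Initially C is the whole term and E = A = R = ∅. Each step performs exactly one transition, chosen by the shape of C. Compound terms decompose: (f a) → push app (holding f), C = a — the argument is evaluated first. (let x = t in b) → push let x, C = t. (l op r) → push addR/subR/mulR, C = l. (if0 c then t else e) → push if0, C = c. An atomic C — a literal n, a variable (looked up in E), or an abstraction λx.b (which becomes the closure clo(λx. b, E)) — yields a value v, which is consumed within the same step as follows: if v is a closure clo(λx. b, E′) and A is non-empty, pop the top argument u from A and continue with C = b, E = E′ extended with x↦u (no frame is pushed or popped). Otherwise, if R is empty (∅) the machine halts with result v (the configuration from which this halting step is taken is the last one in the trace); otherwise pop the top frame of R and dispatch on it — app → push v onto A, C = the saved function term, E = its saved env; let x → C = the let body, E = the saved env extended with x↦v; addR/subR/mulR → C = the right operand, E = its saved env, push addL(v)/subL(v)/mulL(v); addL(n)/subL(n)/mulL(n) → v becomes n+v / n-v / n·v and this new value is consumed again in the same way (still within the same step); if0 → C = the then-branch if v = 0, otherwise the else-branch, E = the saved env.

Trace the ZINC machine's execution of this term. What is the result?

[0] <C=((λu. (let y = u in u)) (4 - -1)), E=∅, A=∅, R=∅>
[1] <C=(4 - -1), E=∅, A=∅, R=[app]>
[2] <C=4, E=∅, A=∅, R=[subR :: app]>
[3] <C=-1, E=∅, A=∅, R=[subL(4) :: app]>
[4] <C=(λu. (let y = u in u)), E=∅, A=[5], R=∅>
[5] <C=(let y = u in u), E={u↦5}, A=∅, R=∅>
[6] <C=u, E={u↦5}, A=∅, R=[let y]>
[7] <C=u, E={y↦5, u↦5}, A=∅, R=∅>
→ final value 5

Answer: 5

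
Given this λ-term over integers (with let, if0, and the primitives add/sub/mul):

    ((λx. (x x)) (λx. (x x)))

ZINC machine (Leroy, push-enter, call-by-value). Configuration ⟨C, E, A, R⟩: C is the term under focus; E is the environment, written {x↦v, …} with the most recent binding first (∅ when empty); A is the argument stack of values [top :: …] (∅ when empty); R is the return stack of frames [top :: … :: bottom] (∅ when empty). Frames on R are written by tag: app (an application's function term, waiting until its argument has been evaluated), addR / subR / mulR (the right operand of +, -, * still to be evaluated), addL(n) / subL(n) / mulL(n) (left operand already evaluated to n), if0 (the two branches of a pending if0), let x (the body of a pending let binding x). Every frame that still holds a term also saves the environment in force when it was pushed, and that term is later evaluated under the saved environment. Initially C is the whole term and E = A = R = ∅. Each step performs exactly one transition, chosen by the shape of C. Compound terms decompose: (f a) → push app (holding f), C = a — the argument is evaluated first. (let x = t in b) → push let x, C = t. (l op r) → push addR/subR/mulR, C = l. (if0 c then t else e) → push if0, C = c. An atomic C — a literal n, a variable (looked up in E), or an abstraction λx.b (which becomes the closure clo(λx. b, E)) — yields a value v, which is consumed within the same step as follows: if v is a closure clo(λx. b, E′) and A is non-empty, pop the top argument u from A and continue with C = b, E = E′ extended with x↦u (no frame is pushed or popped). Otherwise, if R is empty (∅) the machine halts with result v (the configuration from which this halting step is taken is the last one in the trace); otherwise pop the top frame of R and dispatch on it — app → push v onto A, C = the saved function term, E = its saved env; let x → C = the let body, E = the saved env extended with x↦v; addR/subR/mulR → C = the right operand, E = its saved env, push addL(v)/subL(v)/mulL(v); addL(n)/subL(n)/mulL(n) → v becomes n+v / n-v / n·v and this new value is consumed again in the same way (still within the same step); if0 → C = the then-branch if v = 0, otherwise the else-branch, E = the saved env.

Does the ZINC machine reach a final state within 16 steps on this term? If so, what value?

Answer: DIVERGES (no final state within 16 steps)

Execution trace:
t=0: [C=((λx. (x x)) (λx. (x x))) | E=∅ | A=∅ | R=∅]
t=1: [C=(λx. (x x)) | E=∅ | A=∅ | R=[app]]
t=2: [C=(λx. (x x)) | E=∅ | A=[clo(λx. (x x), ∅)] | R=∅]
t=3: [C=(x x) | E={x↦clo(λx. (x x), ∅)} | A=∅ | R=∅]
t=4: [C=x | E={x↦clo(λx. (x x), ∅)} | A=∅ | R=[app]]
t=5: [C=x | E={x↦clo(λx. (x x), ∅)} | A=[clo(λx. (x x), ∅)] | R=∅]
… configuration repeats with period 3 (steps 3–5 recur indefinitely) …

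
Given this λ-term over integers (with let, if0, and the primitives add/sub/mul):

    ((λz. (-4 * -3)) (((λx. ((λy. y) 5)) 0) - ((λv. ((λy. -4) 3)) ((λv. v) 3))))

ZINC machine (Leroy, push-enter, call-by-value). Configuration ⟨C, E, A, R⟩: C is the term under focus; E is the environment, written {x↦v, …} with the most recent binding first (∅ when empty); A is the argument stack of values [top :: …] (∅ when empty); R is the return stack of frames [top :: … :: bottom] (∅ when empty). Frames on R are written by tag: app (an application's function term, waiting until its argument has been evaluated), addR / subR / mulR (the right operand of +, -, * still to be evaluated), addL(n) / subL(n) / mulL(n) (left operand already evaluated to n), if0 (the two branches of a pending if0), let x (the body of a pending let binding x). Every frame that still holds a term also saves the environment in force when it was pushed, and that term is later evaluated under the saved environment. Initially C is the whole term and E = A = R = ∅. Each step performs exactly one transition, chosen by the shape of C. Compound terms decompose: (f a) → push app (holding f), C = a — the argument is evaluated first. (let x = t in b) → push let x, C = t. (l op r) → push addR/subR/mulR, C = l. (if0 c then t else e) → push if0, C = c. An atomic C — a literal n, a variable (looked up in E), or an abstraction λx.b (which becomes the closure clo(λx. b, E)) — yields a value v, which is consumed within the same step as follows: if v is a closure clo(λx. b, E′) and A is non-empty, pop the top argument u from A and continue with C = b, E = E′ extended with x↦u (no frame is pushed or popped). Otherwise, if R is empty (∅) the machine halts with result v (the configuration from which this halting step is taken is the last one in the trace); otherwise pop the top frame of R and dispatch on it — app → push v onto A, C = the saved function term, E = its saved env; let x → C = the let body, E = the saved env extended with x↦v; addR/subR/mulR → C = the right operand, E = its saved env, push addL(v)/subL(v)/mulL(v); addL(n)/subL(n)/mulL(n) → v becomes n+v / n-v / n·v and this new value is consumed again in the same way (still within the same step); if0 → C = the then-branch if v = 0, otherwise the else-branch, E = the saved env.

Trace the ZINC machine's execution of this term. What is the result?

t=0: [C=((λz. (-4 * -3)) (((λx. ((λy. y) 5)) 0) - ((λv. ((λy. -4) 3)) ((λv. v) 3)))) | E=∅ | A=∅ | R=∅]
t=1: [C=(((λx. ((λy. y) 5)) 0) - ((λv. ((λy. -4) 3)) ((λv. v) 3))) | E=∅ | A=∅ | R=[app]]
t=2: [C=((λx. ((λy. y) 5)) 0) | E=∅ | A=∅ | R=[subR :: app]]
t=3: [C=0 | E=∅ | A=∅ | R=[app :: subR :: app]]
t=4: [C=(λx. ((λy. y) 5)) | E=∅ | A=[0] | R=[subR :: app]]
t=5: [C=((λy. y) 5) | E={x↦0} | A=∅ | R=[subR :: app]]
t=6: [C=5 | E={x↦0} | A=∅ | R=[app :: subR :: app]]
t=7: [C=(λy. y) | E={x↦0} | A=[5] | R=[subR :: app]]
t=8: [C=y | E={y↦5, x↦0} | A=∅ | R=[subR :: app]]
t=9: [C=((λv. ((λy. -4) 3)) ((λv. v) 3)) | E=∅ | A=∅ | R=[subL(5) :: app]]
t=10: [C=((λv. v) 3) | E=∅ | A=∅ | R=[app :: subL(5) :: app]]
t=11: [C=3 | E=∅ | A=∅ | R=[app :: app :: subL(5) :: app]]
t=12: [C=(λv. v) | E=∅ | A=[3] | R=[app :: subL(5) :: app]]
t=13: [C=v | E={v↦3} | A=∅ | R=[app :: subL(5) :: app]]
t=14: [C=(λv. ((λy. -4) 3)) | E=∅ | A=[3] | R=[subL(5) :: app]]
t=15: [C=((λy. -4) 3) | E={v↦3} | A=∅ | R=[subL(5) :: app]]
t=16: [C=3 | E={v↦3} | A=∅ | R=[app :: subL(5) :: app]]
t=17: [C=(λy. -4) | E={v↦3} | A=[3] | R=[subL(5) :: app]]
t=18: [C=-4 | E={y↦3, v↦3} | A=∅ | R=[subL(5) :: app]]
t=19: [C=(λz. (-4 * -3)) | E=∅ | A=[9] | R=∅]
t=20: [C=(-4 * -3) | E={z↦9} | A=∅ | R=∅]
t=21: [C=-4 | E={z↦9} | A=∅ | R=[mulR]]
t=22: [C=-3 | E={z↦9} | A=∅ | R=[mulL(-4)]]
→ final value 12

Answer: 12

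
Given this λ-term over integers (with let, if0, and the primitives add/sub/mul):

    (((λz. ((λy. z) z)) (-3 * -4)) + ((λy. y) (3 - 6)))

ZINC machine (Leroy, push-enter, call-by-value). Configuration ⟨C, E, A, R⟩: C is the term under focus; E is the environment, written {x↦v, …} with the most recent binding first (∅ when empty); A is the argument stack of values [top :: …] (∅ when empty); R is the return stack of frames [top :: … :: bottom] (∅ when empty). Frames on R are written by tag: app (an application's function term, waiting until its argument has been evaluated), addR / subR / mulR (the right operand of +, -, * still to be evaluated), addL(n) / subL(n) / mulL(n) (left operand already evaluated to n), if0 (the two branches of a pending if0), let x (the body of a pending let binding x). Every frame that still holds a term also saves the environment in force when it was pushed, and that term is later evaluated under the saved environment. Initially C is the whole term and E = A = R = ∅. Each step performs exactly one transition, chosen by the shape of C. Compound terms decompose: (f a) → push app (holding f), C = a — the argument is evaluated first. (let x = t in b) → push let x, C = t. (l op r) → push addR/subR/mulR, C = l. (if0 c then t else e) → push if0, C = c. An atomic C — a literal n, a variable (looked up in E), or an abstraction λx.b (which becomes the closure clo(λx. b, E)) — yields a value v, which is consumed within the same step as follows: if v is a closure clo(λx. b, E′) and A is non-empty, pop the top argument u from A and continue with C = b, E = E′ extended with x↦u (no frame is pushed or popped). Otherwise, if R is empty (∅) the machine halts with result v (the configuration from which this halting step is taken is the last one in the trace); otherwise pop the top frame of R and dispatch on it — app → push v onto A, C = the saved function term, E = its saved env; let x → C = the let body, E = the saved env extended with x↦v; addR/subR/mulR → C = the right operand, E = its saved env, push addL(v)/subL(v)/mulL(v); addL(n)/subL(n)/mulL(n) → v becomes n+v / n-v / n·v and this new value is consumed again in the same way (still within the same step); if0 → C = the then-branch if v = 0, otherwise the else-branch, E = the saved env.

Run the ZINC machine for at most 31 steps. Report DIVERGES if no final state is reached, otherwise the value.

Answer: 9

Derivation:
t=0: <C=(((λz. ((λy. z) z)) (-3 * -4)) + ((λy. y) (3 - 6))), E=∅, A=∅, R=∅>
t=1: <C=((λz. ((λy. z) z)) (-3 * -4)), E=∅, A=∅, R=[addR]>
t=2: <C=(-3 * -4), E=∅, A=∅, R=[app :: addR]>
t=3: <C=-3, E=∅, A=∅, R=[mulR :: app :: addR]>
t=4: <C=-4, E=∅, A=∅, R=[mulL(-3) :: app :: addR]>
t=5: <C=(λz. ((λy. z) z)), E=∅, A=[12], R=[addR]>
t=6: <C=((λy. z) z), E={z↦12}, A=∅, R=[addR]>
t=7: <C=z, E={z↦12}, A=∅, R=[app :: addR]>
t=8: <C=(λy. z), E={z↦12}, A=[12], R=[addR]>
t=9: <C=z, E={y↦12, z↦12}, A=∅, R=[addR]>
t=10: <C=((λy. y) (3 - 6)), E=∅, A=∅, R=[addL(12)]>
t=11: <C=(3 - 6), E=∅, A=∅, R=[app :: addL(12)]>
t=12: <C=3, E=∅, A=∅, R=[subR :: app :: addL(12)]>
t=13: <C=6, E=∅, A=∅, R=[subL(3) :: app :: addL(12)]>
t=14: <C=(λy. y), E=∅, A=[-3], R=[addL(12)]>
t=15: <C=y, E={y↦-3}, A=∅, R=[addL(12)]>
→ final value 9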